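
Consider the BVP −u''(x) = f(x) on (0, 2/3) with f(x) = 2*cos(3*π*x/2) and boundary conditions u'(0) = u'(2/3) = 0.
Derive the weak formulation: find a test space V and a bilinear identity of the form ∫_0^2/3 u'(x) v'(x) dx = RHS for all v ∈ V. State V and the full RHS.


V = H^1(0, 2/3) (no boundary constraint on v; u is determined up to an additive constant); weak form: ∫_0^2/3 u'v' dx = ∫_0^2/3 (2*cos(3*π*x/2)) v dx for all v ∈ V.

Multiply both sides by a test function v and integrate from 0 to 2/3:
  ∫_0^2/3 −u''(x) v(x) dx = ∫_0^2/3 f(x) v(x) dx.
Integrate the LHS by parts once:
  ∫_0^2/3 −u'' v dx = −[u'(x) v(x)]_0^2/3 + ∫_0^2/3 u'(x) v'(x) dx.
Thus ∫_0^2/3 u'(x) v'(x) dx = ∫_0^2/3 f(x) v(x) dx + [u'(x) v(x)]_0^2/3.
Choose V so that boundary terms are either known or forced to vanish.
u has homogeneous Neumann: u'(0) = u'(2/3) = 0. So [u' v]_0^2/3 = 0·v(2/3) − 0·v(0) = 0 for any v; take V = H^1(0, 2/3).
Weak formulation: find u (satisfying any essential BC) such that ∫_0^2/3 u'(x) v'(x) dx = ∫_0^2/3 f v dx for all v ∈ V (homogeneous Neumann, so boundary terms vanish).
Substituting f(x) = 2*cos(3*π*x/2), the right-hand side is ∫_0^2/3 (2*cos(3*π*x/2)) v dx.
Compatibility check (pure Neumann): taking v ≡ 1 ∈ V gives 0 = ∫_0^2/3 f dx + (0) − (0), i.e. ∫_0^2/3 f dx must equal u'(0) − u'(2/3) = 0. Indeed ∫_0^2/3 (2*cos(3*π*x/2)) dx = 0, so the data are compatible. The solution is then unique only up to an additive constant (fix it e.g. by requiring ∫_0^2/3 u dx = 0).


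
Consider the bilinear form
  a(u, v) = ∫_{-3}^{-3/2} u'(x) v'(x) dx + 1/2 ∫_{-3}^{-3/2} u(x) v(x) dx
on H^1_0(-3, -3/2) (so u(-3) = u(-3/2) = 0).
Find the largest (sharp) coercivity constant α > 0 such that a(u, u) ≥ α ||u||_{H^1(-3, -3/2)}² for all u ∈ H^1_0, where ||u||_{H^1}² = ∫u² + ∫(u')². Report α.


α = (9 + 8*π^2)/(2*(9 + 4*π^2))

Coercivity of a(·,·) on H^1_0(-3, -3/2) means a(u, u) ≥ α ||u||_{H^1}² for every u ∈ H^1_0.
The interval has length L = 3/2, and Poincaré/coercivity depend only on L. Here a(u, u) = ∫(u')² + (1/2)·∫u².
Here 0 < c = 1/2 < 1. The condition a(u,u) ≥ α||u||_{H^1}² reads (1−α)∫(u')² ≥ (α−c)∫u². Any admissible α is ≤ 1 (rapidly oscillating u have ∫u²/∫(u')² → 0), and α = 1 would force 0 ≥ (1−c)∫u², impossible since c < 1; so 1−α > 0. By the sharp Poincaré inequality on H^1_0 of an interval of length L, ∫(u')² ≥ (π/L)²∫u² with equality for the first sine mode sin(π(x−x₀)/L) (x₀ the left endpoint), so the inequality holds for all u iff (1−α)(π/L)² ≥ α − c, i.e. α ≤ ((π/L)² + c)/((π/L)² + 1) = (1 + c(L/π)²)/(1 + (L/π)²). With (π/L)² = 4*π^2/9 and c = 1/2, the largest admissible constant is α = ((π/L)² + c)/((π/L)² + 1).
Simplifying, α = (9 + 8*π^2)/(2*(9 + 4*π^2)).


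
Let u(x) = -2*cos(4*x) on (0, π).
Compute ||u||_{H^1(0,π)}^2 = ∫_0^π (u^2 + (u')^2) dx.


||u||_{H^1(0,π)}^2 = 34*π

u'(x) = 8*sin(4*x).
Expand u² and (u')² and integrate term by term on (0, π), using: for integers n ≥ 1, ∫_0^π sin²(nx) dx = ∫_0^π cos²(nx) dx = π/2; for n ≠ n', ∫_0^π sin(nx)sin(n'x) dx = ∫_0^π cos(nx)cos(n'x) dx = 0; and by product-to-sum, ∫_0^π sin(nx)cos(n'x) dx = ½∫_0^π [sin((n+n')x) + sin((n−n')x)] dx, which is 0 when n+n' is even and 2n/(n²−n'²) when n+n' is odd (it need not vanish on (0, π)).
  u² squared terms: (-2)²·∫cos(4x)² dx = 4·π/2 = 2*π.
  So ∫_0^π u² dx = 2*π.
  (u')² squared terms: (8)²·∫sin(4x)² dx = 64·π/2 = 32*π.
  So ∫_0^π (u')² dx = 32*π.
||u||_{H^1}^2 = (2*π) + (32*π) = 34*π.


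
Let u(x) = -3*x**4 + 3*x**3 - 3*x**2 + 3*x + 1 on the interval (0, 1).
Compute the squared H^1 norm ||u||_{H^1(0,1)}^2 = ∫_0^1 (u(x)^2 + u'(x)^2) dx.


||u||_{H^1}^2 = 1173/140

The H^1 norm (squared) on an interval (0, L) is
  ||u||_{H^1}^2 = ∫_0^L u(x)^2 dx + ∫_0^L u'(x)^2 dx.
Compute u'(x) = -12*x**3 + 9*x**2 - 6*x + 3.
Then u(x)^2 = 9*x**8 - 18*x**7 + 27*x**6 - 36*x**5 + 21*x**4 - 12*x**3 + 3*x**2 + 6*x + 1 and u'(x)^2 = 144*x**6 - 216*x**5 + 225*x**4 - 180*x**3 + 90*x**2 - 36*x + 9.
Integrate each monomial from 0 to 1 using ∫_0^1 c·x^n dx = c·1^(n+1)/(n+1):
  ∫_0^1 u(x)^2 dx = ∫_0^1 (9*x^8 - 18*x^7 + 27*x^6 - 36*x^5 + 21*x^4 - 12*x^3 + 3*x^2 + 6*x + 1) dx. Term by term:
    ∫_0^1 9*x^8 dx = 1;  ∫_0^1 -18*x^7 dx = -9/4;  ∫_0^1 27*x^6 dx = 27/7;
    ∫_0^1 -36*x^5 dx = -6;  ∫_0^1 21*x^4 dx = 21/5;  ∫_0^1 -12*x^3 dx = -3;
    ∫_0^1 3*x^2 dx = 1;  ∫_0^1 6*x dx = 3;  ∫_0^1 1 dx = 1.
  Sum: 1 − 9/4 + 27/7 − 6 + 21/5 − 3 + 1 + 3 + 1 = 393/140.
  ∫_0^1 u'(x)^2 dx = ∫_0^1 (144*x^6 - 216*x^5 + 225*x^4 - 180*x^3 + 90*x^2 - 36*x + 9) dx. Term by term:
    ∫_0^1 144*x^6 dx = 144/7;  ∫_0^1 -216*x^5 dx = -36;  ∫_0^1 225*x^4 dx = 45;
    ∫_0^1 -180*x^3 dx = -45;  ∫_0^1 90*x^2 dx = 30;  ∫_0^1 -36*x dx = -18;
    ∫_0^1 9 dx = 9.
  Sum: 144/7 − 36 + 45 − 45 + 30 − 18 + 9 = 39/7.
Adding: ||u||_{H^1}^2 = 393/140 + 39/7 = 1173/140.


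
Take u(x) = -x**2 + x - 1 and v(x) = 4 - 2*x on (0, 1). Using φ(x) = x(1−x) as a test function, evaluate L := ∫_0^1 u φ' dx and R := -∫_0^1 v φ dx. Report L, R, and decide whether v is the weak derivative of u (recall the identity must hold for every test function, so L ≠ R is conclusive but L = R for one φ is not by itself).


LHS = 0, RHS = -1/2. No, v is not the weak derivative of u.

u(x) = -x**2 + x - 1, classical derivative u'(x) = 1 - 2*x.
φ(x) = x(1−x), so φ'(x) = 1 - 2*x.
Note φ(0) = φ(1) = 0, so the boundary term u·φ vanishes.
LHS = ∫_0^1 u(x) φ'(x) dx = ∫_0^1 (2*x^3 - 3*x^2 + 3*x - 1) dx. Term by term:
  ∫_0^1 2*x^3 dx = 1/2;  ∫_0^1 -3*x^2 dx = -1;  ∫_0^1 3*x dx = 3/2;
  ∫_0^1 -1 dx = -1.
Sum: 1/2 − 1 + 3/2 − 1 = 0.
So LHS = 0.
∫_0^1 v(x) φ(x) dx = ∫_0^1 (2*x^3 - 6*x^2 + 4*x) dx. Term by term:
  ∫_0^1 2*x^3 dx = 1/2;  ∫_0^1 -6*x^2 dx = -2;  ∫_0^1 4*x dx = 2.
Sum: 1/2 − 2 + 2 = 1/2.
So RHS = -∫_0^1 v(x) φ(x) dx = -1/2.
LHS − RHS = 1/2 ≠ 0, so the identity fails.
(For a valid weak derivative the identity must hold for EVERY test function, in particular this one. The failure shows v is NOT the weak derivative of u.)
Correct weak derivative would be u'(x) = 1 - 2*x.


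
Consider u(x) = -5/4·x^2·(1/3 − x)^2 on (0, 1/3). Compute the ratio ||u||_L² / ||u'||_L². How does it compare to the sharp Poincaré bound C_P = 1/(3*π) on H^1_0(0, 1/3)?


||u||_L² / ||u'||_L² = sqrt(3)/18 < C_P = 1/(3*π).

u(x) = -5/4·x^2·(1/3 − x)^2, so u'(x) = 5*x*(-18*x^2 + 9*x - 1)/18.
u(x) = -5/4·x^2·(1/3 − x)^2 vanishes at x = 0 and x = 1/3, so u ∈ H^1_0(0, 1/3). Differentiate via the product rule and integrate the resulting polynomials term by term.
  ∫_0^1/3 u² dx = ∫_0^1/3 (25*x^8/16 - 25*x^7/12 + 25*x^6/24 - 25*x^5/108 + 25*x^4/1296) dx. Term by term:
    ∫_0^1/3 25*x^8/16 dx = 25/2834352;  ∫_0^1/3 -25*x^7/12 dx = -25/629856;  ∫_0^1/3 25*x^6/24 dx = 25/367416;
    ∫_0^1/3 -25*x^5/108 dx = -25/472392;  ∫_0^1/3 25*x^4/1296 dx = 5/314928.
  Sum: 25/2834352 − 25/629856 + 25/367416 − 25/472392 + 5/314928 = 5/39680928.
  ∫_0^1/3 (u')² dx = ∫_0^1/3 (25*x^6 - 25*x^5 + 325*x^4/36 - 25*x^3/18 + 25*x^2/324) dx. Term by term:
    ∫_0^1/3 25*x^6 dx = 25/15309;  ∫_0^1/3 -25*x^5 dx = -25/4374;  ∫_0^1/3 325*x^4/36 dx = 65/8748;
    ∫_0^1/3 -25*x^3/18 dx = -25/5832;  ∫_0^1/3 25*x^2/324 dx = 25/26244.
  Sum: 25/15309 − 25/4374 + 65/8748 − 25/5832 + 25/26244 = 5/367416.
∫_0^1/3 u² dx = 5/39680928, so ||u||_L² = sqrt(210)/40824.
∫_0^1/3 (u')² dx = 5/367416, so ||u'||_L² = sqrt(70)/2268.
Ratio ||u||_L² / ||u'||_L² = sqrt(3)/18.
Sharp Poincaré constant on H^1_0(0, 1/3) is C_P = L/π = 1/(3*π), achieved by sin(3*π·x).
A polynomial bump cannot attain the sharp Poincaré constant (only the first sine eigenfunction does), so the ratio is strictly less than C_P, consistent with ||u||_L² ≤ C_P ||u'||_L².


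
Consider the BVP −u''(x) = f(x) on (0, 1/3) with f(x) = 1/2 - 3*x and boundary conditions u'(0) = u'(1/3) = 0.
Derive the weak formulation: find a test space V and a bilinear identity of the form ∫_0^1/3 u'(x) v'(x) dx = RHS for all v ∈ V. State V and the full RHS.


V = H^1(0, 1/3) (no boundary constraint on v; u is determined up to an additive constant); weak form: ∫_0^1/3 u'v' dx = ∫_0^1/3 (1/2 - 3*x) v dx for all v ∈ V.

Multiply both sides by a test function v and integrate from 0 to 1/3:
  ∫_0^1/3 −u''(x) v(x) dx = ∫_0^1/3 f(x) v(x) dx.
Integrate the LHS by parts once:
  ∫_0^1/3 −u'' v dx = −[u'(x) v(x)]_0^1/3 + ∫_0^1/3 u'(x) v'(x) dx.
Thus ∫_0^1/3 u'(x) v'(x) dx = ∫_0^1/3 f(x) v(x) dx + [u'(x) v(x)]_0^1/3.
Choose V so that boundary terms are either known or forced to vanish.
u has homogeneous Neumann: u'(0) = u'(1/3) = 0. So [u' v]_0^1/3 = 0·v(1/3) − 0·v(0) = 0 for any v; take V = H^1(0, 1/3).
Weak formulation: find u (satisfying any essential BC) such that ∫_0^1/3 u'(x) v'(x) dx = ∫_0^1/3 f v dx for all v ∈ V (homogeneous Neumann, so boundary terms vanish).
Substituting f(x) = 1/2 - 3*x, the right-hand side is ∫_0^1/3 (1/2 - 3*x) v dx.
Compatibility check (pure Neumann): taking v ≡ 1 ∈ V gives 0 = ∫_0^1/3 f dx + (0) − (0), i.e. ∫_0^1/3 f dx must equal u'(0) − u'(1/3) = 0. Indeed ∫_0^1/3 (1/2 - 3*x) dx = 0, so the data are compatible. The solution is then unique only up to an additive constant (fix it e.g. by requiring ∫_0^1/3 u dx = 0).


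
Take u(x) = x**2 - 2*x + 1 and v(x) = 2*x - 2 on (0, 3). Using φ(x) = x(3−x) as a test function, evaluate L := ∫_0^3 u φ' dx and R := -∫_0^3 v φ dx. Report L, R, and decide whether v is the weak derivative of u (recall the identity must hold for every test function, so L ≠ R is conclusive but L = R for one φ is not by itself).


LHS = -9/2, RHS = -9/2. Yes, v = u' weakly.

u(x) = x**2 - 2*x + 1, classical derivative u'(x) = 2*x - 2.
φ(x) = x(3−x), so φ'(x) = 3 - 2*x.
Note φ(0) = φ(3) = 0, so the boundary term u·φ vanishes.
LHS = ∫_0^3 u(x) φ'(x) dx = ∫_0^3 (-2*x^3 + 7*x^2 - 8*x + 3) dx. Term by term:
  ∫_0^3 -2*x^3 dx = -81/2;  ∫_0^3 7*x^2 dx = 63;  ∫_0^3 -8*x dx = -36;
  ∫_0^3 3 dx = 9.
Sum: -81/2 + 63 − 36 + 9 = -9/2.
So LHS = -9/2.
∫_0^3 v(x) φ(x) dx = ∫_0^3 (-2*x^3 + 8*x^2 - 6*x) dx. Term by term:
  ∫_0^3 -2*x^3 dx = -81/2;  ∫_0^3 8*x^2 dx = 72;  ∫_0^3 -6*x dx = -27.
Sum: -81/2 + 72 − 27 = 9/2.
So RHS = -∫_0^3 v(x) φ(x) dx = -9/2.
LHS = RHS, so the identity holds for this test φ.
Moreover u is smooth here and v(x) = u'(x) = 2*x - 2 pointwise, so the identity holds for every test function. Hence v is the weak derivative of u.


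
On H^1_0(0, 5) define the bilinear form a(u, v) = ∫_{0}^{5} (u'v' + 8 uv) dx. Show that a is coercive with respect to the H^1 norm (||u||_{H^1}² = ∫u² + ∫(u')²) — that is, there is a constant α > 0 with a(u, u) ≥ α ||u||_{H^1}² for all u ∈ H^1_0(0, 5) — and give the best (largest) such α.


α = 1

Coercivity of a(·,·) on H^1_0(0, 5) means a(u, u) ≥ α ||u||_{H^1}² for every u ∈ H^1_0.
The interval has length L = 5, and Poincaré/coercivity depend only on L. Here a(u, u) = ∫(u')² + (8)·∫u².
Here c = 8 ≥ 1, so a(u,u) = ∫(u')² + c∫u² ≥ ∫(u')² + ∫u² = ||u||_{H^1}², i.e. α = 1 works. No larger α is possible: a(u,u) ≥ α||u||_{H^1}² means (1−α)∫(u')² ≥ (α−c)∫u², and for the modes u_n = sin(nπ(x−x₀)/L) (x₀ the left endpoint) one has ∫u_n²/∫(u_n')² = (L/(nπ))² → 0, so a(u_n,u_n)/||u_n||_{H^1}² → 1. Hence the optimal constant is α = 1.
Therefore α = 1.


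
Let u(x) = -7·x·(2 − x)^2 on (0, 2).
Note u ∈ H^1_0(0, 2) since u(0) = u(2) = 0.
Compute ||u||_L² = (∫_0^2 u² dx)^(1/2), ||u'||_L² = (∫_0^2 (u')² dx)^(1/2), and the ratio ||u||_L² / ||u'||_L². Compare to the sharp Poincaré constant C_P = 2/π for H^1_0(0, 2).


||u||_L² / ||u'||_L² = sqrt(14)/7 < C_P = 2/π.

u(x) = -7·x·(2 − x)^2, so u'(x) = 7*(2 - 3*x)*(x - 2).
u(x) = -7·x·(2 − x)^2 vanishes at x = 0 and x = 2, so u ∈ H^1_0(0, 2). Differentiate via the product rule and integrate the resulting polynomials term by term.
  ∫_0^2 u² dx = ∫_0^2 (49*x^6 - 392*x^5 + 1176*x^4 - 1568*x^3 + 784*x^2) dx. Term by term:
    ∫_0^2 49*x^6 dx = 896;  ∫_0^2 -392*x^5 dx = -12544/3;  ∫_0^2 1176*x^4 dx = 37632/5;
    ∫_0^2 -1568*x^3 dx = -6272;  ∫_0^2 784*x^2 dx = 6272/3.
  Sum: 896 − 12544/3 + 37632/5 − 6272 + 6272/3 = 896/15.
  ∫_0^2 (u')² dx = ∫_0^2 (441*x^4 - 2352*x^3 + 4312*x^2 - 3136*x + 784) dx. Term by term:
    ∫_0^2 441*x^4 dx = 14112/5;  ∫_0^2 -2352*x^3 dx = -9408;  ∫_0^2 4312*x^2 dx = 34496/3;
    ∫_0^2 -3136*x dx = -6272;  ∫_0^2 784 dx = 1568.
  Sum: 14112/5 − 9408 + 34496/3 − 6272 + 1568 = 3136/15.
∫_0^2 u² dx = 896/15, so ||u||_L² = 8*sqrt(210)/15.
∫_0^2 (u')² dx = 3136/15, so ||u'||_L² = 56*sqrt(15)/15.
Ratio ||u||_L² / ||u'||_L² = sqrt(14)/7.
Sharp Poincaré constant on H^1_0(0, 2) is C_P = L/π = 2/π, achieved by sin(π/2·x).
A polynomial bump cannot attain the sharp Poincaré constant (only the first sine eigenfunction does), so the ratio is strictly less than C_P, consistent with ||u||_L² ≤ C_P ||u'||_L².


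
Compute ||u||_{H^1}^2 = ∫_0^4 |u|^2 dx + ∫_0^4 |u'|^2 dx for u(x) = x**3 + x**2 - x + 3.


||u||_{H^1}^2 = 225224/35

The H^1 norm (squared) on an interval (0, L) is
  ||u||_{H^1}^2 = ∫_0^L u(x)^2 dx + ∫_0^L u'(x)^2 dx.
Compute u'(x) = 3*x**2 + 2*x - 1.
Then u(x)^2 = x**6 + 2*x**5 - x**4 + 4*x**3 + 7*x**2 - 6*x + 9 and u'(x)^2 = 9*x**4 + 12*x**3 - 2*x**2 - 4*x + 1.
Integrate each monomial from 0 to 4 using ∫_0^4 c·x^n dx = c·4^(n+1)/(n+1):
  ∫_0^4 u(x)^2 dx = ∫_0^4 (x^6 + 2*x^5 - x^4 + 4*x^3 + 7*x^2 - 6*x + 9) dx. Term by term:
    ∫_0^4 x^6 dx = 16384/7;  ∫_0^4 2*x^5 dx = 4096/3;  ∫_0^4 -x^4 dx = -1024/5;
    ∫_0^4 4*x^3 dx = 256;  ∫_0^4 7*x^2 dx = 448/3;  ∫_0^4 -6*x dx = -48;
    ∫_0^4 9 dx = 36.
  Sum: 16384/7 + 4096/3 − 1024/5 + 256 + 448/3 − 48 + 36 = 408916/105.
  ∫_0^4 u'(x)^2 dx = ∫_0^4 (9*x^4 + 12*x^3 - 2*x^2 - 4*x + 1) dx. Term by term:
    ∫_0^4 9*x^4 dx = 9216/5;  ∫_0^4 12*x^3 dx = 768;  ∫_0^4 -2*x^2 dx = -128/3;
    ∫_0^4 -4*x dx = -32;  ∫_0^4 1 dx = 4.
  Sum: 9216/5 + 768 − 128/3 − 32 + 4 = 38108/15.
Adding: ||u||_{H^1}^2 = 408916/105 + 38108/15 = 225224/35.


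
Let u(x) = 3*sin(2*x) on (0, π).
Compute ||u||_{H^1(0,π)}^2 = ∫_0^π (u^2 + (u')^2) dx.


||u||_{H^1(0,π)}^2 = 45*π/2

u'(x) = 6*cos(2*x).
Expand u² and (u')² and integrate term by term on (0, π), using: for integers n ≥ 1, ∫_0^π sin²(nx) dx = ∫_0^π cos²(nx) dx = π/2; for n ≠ n', ∫_0^π sin(nx)sin(n'x) dx = ∫_0^π cos(nx)cos(n'x) dx = 0; and by product-to-sum, ∫_0^π sin(nx)cos(n'x) dx = ½∫_0^π [sin((n+n')x) + sin((n−n')x)] dx, which is 0 when n+n' is even and 2n/(n²−n'²) when n+n' is odd (it need not vanish on (0, π)).
  u² squared terms: (3)²·∫sin(2x)² dx = 9·π/2 = 9*π/2.
  So ∫_0^π u² dx = 9*π/2.
  (u')² squared terms: (6)²·∫cos(2x)² dx = 36·π/2 = 18*π.
  So ∫_0^π (u')² dx = 18*π.
||u||_{H^1}^2 = (9*π/2) + (18*π) = 45*π/2.


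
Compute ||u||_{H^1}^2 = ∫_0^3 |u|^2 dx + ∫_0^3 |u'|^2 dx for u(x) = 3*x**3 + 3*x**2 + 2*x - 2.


||u||_{H^1}^2 = 448527/35

The H^1 norm (squared) on an interval (0, L) is
  ||u||_{H^1}^2 = ∫_0^L u(x)^2 dx + ∫_0^L u'(x)^2 dx.
Compute u'(x) = 9*x**2 + 6*x + 2.
Then u(x)^2 = 9*x**6 + 18*x**5 + 21*x**4 - 8*x**2 - 8*x + 4 and u'(x)^2 = 81*x**4 + 108*x**3 + 72*x**2 + 24*x + 4.
Integrate each monomial from 0 to 3 using ∫_0^3 c·x^n dx = c·3^(n+1)/(n+1):
  ∫_0^3 u(x)^2 dx = ∫_0^3 (9*x^6 + 18*x^5 + 21*x^4 - 8*x^2 - 8*x + 4) dx. Term by term:
    ∫_0^3 9*x^6 dx = 19683/7;  ∫_0^3 18*x^5 dx = 2187;  ∫_0^3 21*x^4 dx = 5103/5;
    ∫_0^3 -8*x^2 dx = -72;  ∫_0^3 -8*x dx = -36;  ∫_0^3 4 dx = 12.
  Sum: 19683/7 + 2187 + 5103/5 − 72 − 36 + 12 = 207321/35.
  ∫_0^3 u'(x)^2 dx = ∫_0^3 (81*x^4 + 108*x^3 + 72*x^2 + 24*x + 4) dx. Term by term:
    ∫_0^3 81*x^4 dx = 19683/5;  ∫_0^3 108*x^3 dx = 2187;  ∫_0^3 72*x^2 dx = 648;
    ∫_0^3 24*x dx = 108;  ∫_0^3 4 dx = 12.
  Sum: 19683/5 + 2187 + 648 + 108 + 12 = 34458/5.
Adding: ||u||_{H^1}^2 = 207321/35 + 34458/5 = 448527/35.


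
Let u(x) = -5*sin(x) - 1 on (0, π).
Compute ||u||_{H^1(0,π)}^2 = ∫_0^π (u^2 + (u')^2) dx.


||u||_{H^1(0,π)}^2 = 20 + 26*π

u'(x) = -5*cos(x).
Expand u² and (u')² and integrate term by term on (0, π), using: for integers n ≥ 1, ∫_0^π sin²(nx) dx = ∫_0^π cos²(nx) dx = π/2; for n ≠ n', ∫_0^π sin(nx)sin(n'x) dx = ∫_0^π cos(nx)cos(n'x) dx = 0; and by product-to-sum, ∫_0^π sin(nx)cos(n'x) dx = ½∫_0^π [sin((n+n')x) + sin((n−n')x)] dx, which is 0 when n+n' is even and 2n/(n²−n'²) when n+n' is odd (it need not vanish on (0, π)). For the constant mode: ∫_0^π 1 dx = π, ∫_0^π cos(nx) dx = 0, ∫_0^π sin(nx) dx = (1−(−1)^n)/n.
  u² squared terms: (-1)²·∫1 dx = 1·π = π;  (-5)²·∫sin(x)² dx = 25·π/2 = 25*π/2.
  u² cross terms: 2·(-1)·(-5)·∫1·sin(x) dx = 10·(2) = 20.
  So ∫_0^π u² dx = π + 25*π/2 + 20 = 20 + 27*π/2.
  (u')² squared terms: (-5)²·∫cos(x)² dx = 25·π/2 = 25*π/2.
  So ∫_0^π (u')² dx = 25*π/2.
||u||_{H^1}^2 = (20 + 27*π/2) + (25*π/2) = 20 + 26*π.


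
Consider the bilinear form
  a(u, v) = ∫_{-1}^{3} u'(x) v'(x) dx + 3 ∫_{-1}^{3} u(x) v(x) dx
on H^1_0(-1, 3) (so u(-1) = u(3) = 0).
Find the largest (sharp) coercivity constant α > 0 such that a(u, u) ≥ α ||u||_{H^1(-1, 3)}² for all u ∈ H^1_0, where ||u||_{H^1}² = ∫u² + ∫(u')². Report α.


α = 1

Coercivity of a(·,·) on H^1_0(-1, 3) means a(u, u) ≥ α ||u||_{H^1}² for every u ∈ H^1_0.
The interval has length L = 4, and Poincaré/coercivity depend only on L. Here a(u, u) = ∫(u')² + (3)·∫u².
Here c = 3 ≥ 1, so a(u,u) = ∫(u')² + c∫u² ≥ ∫(u')² + ∫u² = ||u||_{H^1}², i.e. α = 1 works. No larger α is possible: a(u,u) ≥ α||u||_{H^1}² means (1−α)∫(u')² ≥ (α−c)∫u², and for the modes u_n = sin(nπ(x−x₀)/L) (x₀ the left endpoint) one has ∫u_n²/∫(u_n')² = (L/(nπ))² → 0, so a(u_n,u_n)/||u_n||_{H^1}² → 1. Hence the optimal constant is α = 1.
Therefore α = 1.


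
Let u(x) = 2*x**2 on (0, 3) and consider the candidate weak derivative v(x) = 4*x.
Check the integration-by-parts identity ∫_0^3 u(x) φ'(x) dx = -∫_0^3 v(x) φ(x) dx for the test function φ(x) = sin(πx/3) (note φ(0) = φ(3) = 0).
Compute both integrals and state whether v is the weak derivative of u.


LHS = -36/π, RHS = -36/π. Yes, v = u' weakly.

u(x) = 2*x**2, classical derivative u'(x) = 4*x.
φ(x) = sin(πx/3), so φ'(x) = π*cos(π*x/3)/3.
Note φ(0) = φ(3) = 0, so the boundary term u·φ vanishes.
LHS = ∫_0^3 u(x) φ'(x) dx = ∫_0^3 (2*π*x^2*cos(π*x/3)/3) dx. Term by term:
  ∫_0^3 2*π*x^2*cos(π*x/3)/3 dx = -36/π.
So LHS = -36/π.
∫_0^3 v(x) φ(x) dx = ∫_0^3 (4*x*sin(π*x/3)) dx. Term by term:
  ∫_0^3 4*x*sin(π*x/3) dx = 36/π.
So RHS = -∫_0^3 v(x) φ(x) dx = -36/π.
LHS = RHS, so the identity holds for this test φ.
Moreover u is smooth here and v(x) = u'(x) = 4*x pointwise, so the identity holds for every test function. Hence v is the weak derivative of u.


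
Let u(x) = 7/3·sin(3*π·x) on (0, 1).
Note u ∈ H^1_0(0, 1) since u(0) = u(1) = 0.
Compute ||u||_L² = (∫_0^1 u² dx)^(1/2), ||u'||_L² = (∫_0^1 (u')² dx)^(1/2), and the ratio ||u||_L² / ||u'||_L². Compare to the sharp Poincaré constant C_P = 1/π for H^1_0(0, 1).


||u||_L² / ||u'||_L² = 1/(3*π) < C_P = 1/π.

u(x) = 7/3·sin(3*π·x), so u'(x) = 7*π*cos(3*π*x).
Writing u(x) = A·sin(kπx/L) with A = 7/3 and k = 3, use ∫_0^L sin²(kπx/L) dx = L/2 and ∫_0^L cos²(kπx/L) dx = L/2.
u² = 49/9·sin²(3*π·x) and (u')² = 49*π^2·cos²(3*π·x), and each of sin², cos² integrates to L/2 = 1/2 over (0, 1).
∫_0^1 u² dx = 49/18, so ||u||_L² = 7*sqrt(2)/6.
∫_0^1 (u')² dx = 49*π^2/2, so ||u'||_L² = 7*sqrt(2)*π/2.
Ratio ||u||_L² / ||u'||_L² = 1/(3*π).
Sharp Poincaré constant on H^1_0(0, 1) is C_P = L/π = 1/π, achieved by sin(π·x).
This is the k = 3 harmonic; the ratio L/(kπ) is strictly less than C_P = L/π, consistent with the sharp inequality ||u||_L² ≤ C_P ||u'||_L².


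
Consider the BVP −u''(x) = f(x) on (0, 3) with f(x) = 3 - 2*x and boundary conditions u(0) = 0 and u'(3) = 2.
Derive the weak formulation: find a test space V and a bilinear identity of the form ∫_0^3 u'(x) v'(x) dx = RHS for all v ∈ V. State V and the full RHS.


V = {v ∈ H^1(0, 3) : v(0) = 0} (test functions vanish at x = 0 where u is specified); weak form: ∫_0^3 u'v' dx = ∫_0^3 (3 - 2*x) v dx + 2·v(3) for all v ∈ V.

Multiply both sides by a test function v and integrate from 0 to 3:
  ∫_0^3 −u''(x) v(x) dx = ∫_0^3 f(x) v(x) dx.
Integrate the LHS by parts once:
  ∫_0^3 −u'' v dx = −[u'(x) v(x)]_0^3 + ∫_0^3 u'(x) v'(x) dx.
Thus ∫_0^3 u'(x) v'(x) dx = ∫_0^3 f(x) v(x) dx + [u'(x) v(x)]_0^3.
Choose V so that boundary terms are either known or forced to vanish.
Mixed BC: u(0) = 0 (Dirichlet) and u'(3) = 2 (Neumann). Define V = {v ∈ H^1(0, 3) : v(0) = 0}. Then [u' v]_0^3 = u'(3)·v(3) − u'(0)·0 = 2·v(3).
Weak formulation: find u (satisfying any essential BC) such that ∫_0^3 u'(x) v'(x) dx = ∫_0^3 f v dx + 2·v(3) for all v ∈ V (Dirichlet at 0 absorbed into V; Neumann datum at x = 3 contributes the boundary term).
Substituting f(x) = 3 - 2*x, the right-hand side is ∫_0^3 (3 - 2*x) v dx + 2·v(3).


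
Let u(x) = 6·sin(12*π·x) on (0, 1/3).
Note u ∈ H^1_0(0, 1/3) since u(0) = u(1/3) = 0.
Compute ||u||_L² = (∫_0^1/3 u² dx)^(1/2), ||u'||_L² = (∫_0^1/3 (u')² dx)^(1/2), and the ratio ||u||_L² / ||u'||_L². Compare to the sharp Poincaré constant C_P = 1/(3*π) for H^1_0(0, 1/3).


||u||_L² / ||u'||_L² = 1/(12*π) < C_P = 1/(3*π).

u(x) = 6·sin(12*π·x), so u'(x) = 72*π*cos(12*π*x).
Writing u(x) = A·sin(kπx/L) with A = 6 and k = 4, use ∫_0^L sin²(kπx/L) dx = L/2 and ∫_0^L cos²(kπx/L) dx = L/2.
u² = 36·sin²(12*π·x) and (u')² = 5184*π^2·cos²(12*π·x), and each of sin², cos² integrates to L/2 = 1/6 over (0, 1/3).
∫_0^1/3 u² dx = 6, so ||u||_L² = sqrt(6).
∫_0^1/3 (u')² dx = 864*π^2, so ||u'||_L² = 12*sqrt(6)*π.
Ratio ||u||_L² / ||u'||_L² = 1/(12*π).
Sharp Poincaré constant on H^1_0(0, 1/3) is C_P = L/π = 1/(3*π), achieved by sin(3*π·x).
This is the k = 4 harmonic; the ratio L/(kπ) is strictly less than C_P = L/π, consistent with the sharp inequality ||u||_L² ≤ C_P ||u'||_L².


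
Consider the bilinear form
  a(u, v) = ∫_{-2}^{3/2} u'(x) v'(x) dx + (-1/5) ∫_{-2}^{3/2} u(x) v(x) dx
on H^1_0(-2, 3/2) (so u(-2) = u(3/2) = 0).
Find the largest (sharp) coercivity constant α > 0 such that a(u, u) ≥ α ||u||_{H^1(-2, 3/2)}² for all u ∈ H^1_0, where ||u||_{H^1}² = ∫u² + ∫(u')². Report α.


α = (-49 + 20*π^2)/(5*(4*π^2 + 49))

Coercivity of a(·,·) on H^1_0(-2, 3/2) means a(u, u) ≥ α ||u||_{H^1}² for every u ∈ H^1_0.
The interval has length L = 7/2, and Poincaré/coercivity depend only on L. Here a(u, u) = ∫(u')² + (-1/5)·∫u².
Here c = -1/5 < 0 with |c| < (π/L)² = 4*π^2/49, so coercivity still holds. The condition a(u,u) ≥ α||u||_{H^1}² reads (1−α)∫(u')² ≥ (α−c)∫u². Any admissible α is ≤ 1 (rapidly oscillating u have ∫u²/∫(u')² → 0), and α = 1 would force 0 ≥ (1−c)∫u², impossible since c < 1; so 1−α > 0. By the sharp Poincaré inequality on H^1_0 of an interval of length L, ∫(u')² ≥ (π/L)²∫u² with equality for the first sine mode sin(π(x−x₀)/L) (x₀ the left endpoint), so the inequality holds for all u iff (1−α)(π/L)² ≥ α − c, i.e. α ≤ ((π/L)² + c)/((π/L)² + 1) = (1 + c(L/π)²)/(1 + (L/π)²). (Direct route, valid since c ≤ 0: Poincaré gives c∫u² ≥ c(L/π)²∫(u')², so a(u,u) ≥ (1 + c(L/π)²)∫(u')², while ||u||_{H^1}² ≤ (1 + (L/π)²)∫(u')²; dividing yields the same α.) With (π/L)² = 4*π^2/49 and c = -1/5, the largest admissible constant is α = ((π/L)² + c)/((π/L)² + 1).
Simplifying, α = (-49 + 20*π^2)/(5*(4*π^2 + 49)).


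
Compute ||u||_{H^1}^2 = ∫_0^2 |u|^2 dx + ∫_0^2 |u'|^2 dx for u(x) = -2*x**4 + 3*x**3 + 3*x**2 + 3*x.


||u||_{H^1}^2 = 72382/315

The H^1 norm (squared) on an interval (0, L) is
  ||u||_{H^1}^2 = ∫_0^L u(x)^2 dx + ∫_0^L u'(x)^2 dx.
Compute u'(x) = -8*x**3 + 9*x**2 + 6*x + 3.
Then u(x)^2 = 4*x**8 - 12*x**7 - 3*x**6 + 6*x**5 + 27*x**4 + 18*x**3 + 9*x**2 and u'(x)^2 = 64*x**6 - 144*x**5 - 15*x**4 + 60*x**3 + 90*x**2 + 36*x + 9.
Integrate each monomial from 0 to 2 using ∫_0^2 c·x^n dx = c·2^(n+1)/(n+1):
  ∫_0^2 u(x)^2 dx = ∫_0^2 (4*x^8 - 12*x^7 - 3*x^6 + 6*x^5 + 27*x^4 + 18*x^3 + 9*x^2) dx. Term by term:
    ∫_0^2 4*x^8 dx = 2048/9;  ∫_0^2 -12*x^7 dx = -384;  ∫_0^2 -3*x^6 dx = -384/7;
    ∫_0^2 6*x^5 dx = 64;  ∫_0^2 27*x^4 dx = 864/5;  ∫_0^2 18*x^3 dx = 72;
    ∫_0^2 9*x^2 dx = 24.
  Sum: 2048/9 − 384 − 384/7 + 64 + 864/5 + 72 + 24 = 38272/315.
  ∫_0^2 u'(x)^2 dx = ∫_0^2 (64*x^6 - 144*x^5 - 15*x^4 + 60*x^3 + 90*x^2 + 36*x + 9) dx. Term by term:
    ∫_0^2 64*x^6 dx = 8192/7;  ∫_0^2 -144*x^5 dx = -1536;  ∫_0^2 -15*x^4 dx = -96;
    ∫_0^2 60*x^3 dx = 240;  ∫_0^2 90*x^2 dx = 240;  ∫_0^2 36*x dx = 72;
    ∫_0^2 9 dx = 18.
  Sum: 8192/7 − 1536 − 96 + 240 + 240 + 72 + 18 = 758/7.
Adding: ||u||_{H^1}^2 = 38272/315 + 758/7 = 72382/315.


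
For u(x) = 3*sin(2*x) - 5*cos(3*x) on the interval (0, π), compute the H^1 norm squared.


||u||_{H^1(0,π)}^2 = 240 + 295*π/2

u'(x) = 15*sin(3*x) + 6*cos(2*x).
Expand u² and (u')² and integrate term by term on (0, π), using: for integers n ≥ 1, ∫_0^π sin²(nx) dx = ∫_0^π cos²(nx) dx = π/2; for n ≠ n', ∫_0^π sin(nx)sin(n'x) dx = ∫_0^π cos(nx)cos(n'x) dx = 0; and by product-to-sum, ∫_0^π sin(nx)cos(n'x) dx = ½∫_0^π [sin((n+n')x) + sin((n−n')x)] dx, which is 0 when n+n' is even and 2n/(n²−n'²) when n+n' is odd (it need not vanish on (0, π)).
  u² squared terms: (-5)²·∫cos(3x)² dx = 25·π/2 = 25*π/2;  (3)²·∫sin(2x)² dx = 9·π/2 = 9*π/2.
  u² cross terms: 2·(-5)·(3)·∫cos(3x)·sin(2x) dx = -30·(-4/5) = 24.
  So ∫_0^π u² dx = 25*π/2 + 9*π/2 + 24 = 24 + 17*π.
  (u')² squared terms: (6)²·∫cos(2x)² dx = 36·π/2 = 18*π;  (15)²·∫sin(3x)² dx = 225·π/2 = 225*π/2.
  (u')² cross terms: 2·(6)·(15)·∫cos(2x)·sin(3x) dx = 180·(6/5) = 216.
  So ∫_0^π (u')² dx = 18*π + 225*π/2 + 216 = 216 + 261*π/2.
||u||_{H^1}^2 = (24 + 17*π) + (216 + 261*π/2) = 240 + 295*π/2.


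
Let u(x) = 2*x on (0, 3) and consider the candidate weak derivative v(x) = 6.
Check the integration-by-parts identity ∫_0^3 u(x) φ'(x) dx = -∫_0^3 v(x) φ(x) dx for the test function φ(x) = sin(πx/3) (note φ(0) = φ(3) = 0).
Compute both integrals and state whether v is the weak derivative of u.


LHS = -12/π, RHS = -36/π. No, v is not the weak derivative of u.

u(x) = 2*x, classical derivative u'(x) = 2.
φ(x) = sin(πx/3), so φ'(x) = π*cos(π*x/3)/3.
Note φ(0) = φ(3) = 0, so the boundary term u·φ vanishes.
LHS = ∫_0^3 u(x) φ'(x) dx = ∫_0^3 (2*π*x*cos(π*x/3)/3) dx. Term by term:
  ∫_0^3 2*π*x*cos(π*x/3)/3 dx = -12/π.
So LHS = -12/π.
∫_0^3 v(x) φ(x) dx = ∫_0^3 (6*sin(π*x/3)) dx. Term by term:
  ∫_0^3 6*sin(π*x/3) dx = 36/π.
So RHS = -∫_0^3 v(x) φ(x) dx = -36/π.
LHS − RHS = 24/π ≠ 0, so the identity fails.
(For a valid weak derivative the identity must hold for EVERY test function, in particular this one. The failure shows v is NOT the weak derivative of u.)
Correct weak derivative would be u'(x) = 2.


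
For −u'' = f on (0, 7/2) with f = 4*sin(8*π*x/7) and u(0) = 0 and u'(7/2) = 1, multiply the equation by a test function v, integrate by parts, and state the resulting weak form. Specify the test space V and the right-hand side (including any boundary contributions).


V = {v ∈ H^1(0, 7/2) : v(0) = 0} (test functions vanish at x = 0 where u is specified); weak form: ∫_0^7/2 u'v' dx = ∫_0^7/2 (4*sin(8*π*x/7)) v dx + v(7/2) for all v ∈ V.

Multiply both sides by a test function v and integrate from 0 to 7/2:
  ∫_0^7/2 −u''(x) v(x) dx = ∫_0^7/2 f(x) v(x) dx.
Integrate the LHS by parts once:
  ∫_0^7/2 −u'' v dx = −[u'(x) v(x)]_0^7/2 + ∫_0^7/2 u'(x) v'(x) dx.
Thus ∫_0^7/2 u'(x) v'(x) dx = ∫_0^7/2 f(x) v(x) dx + [u'(x) v(x)]_0^7/2.
Choose V so that boundary terms are either known or forced to vanish.
Mixed BC: u(0) = 0 (Dirichlet) and u'(7/2) = 1 (Neumann). Define V = {v ∈ H^1(0, 7/2) : v(0) = 0}. Then [u' v]_0^7/2 = u'(7/2)·v(7/2) − u'(0)·0 = v(7/2).
Weak formulation: find u (satisfying any essential BC) such that ∫_0^7/2 u'(x) v'(x) dx = ∫_0^7/2 f v dx + v(7/2) for all v ∈ V (Dirichlet at 0 absorbed into V; Neumann datum at x = 7/2 contributes the boundary term).
Substituting f(x) = 4*sin(8*π*x/7), the right-hand side is ∫_0^7/2 (4*sin(8*π*x/7)) v dx + v(7/2).


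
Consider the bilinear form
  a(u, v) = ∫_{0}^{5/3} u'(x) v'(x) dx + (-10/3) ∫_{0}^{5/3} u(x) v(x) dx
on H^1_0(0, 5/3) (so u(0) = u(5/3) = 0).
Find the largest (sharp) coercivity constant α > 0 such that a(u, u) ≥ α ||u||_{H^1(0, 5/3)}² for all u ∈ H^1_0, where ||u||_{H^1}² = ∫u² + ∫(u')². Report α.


α = (-250 + 27*π^2)/(3*(25 + 9*π^2))

Coercivity of a(·,·) on H^1_0(0, 5/3) means a(u, u) ≥ α ||u||_{H^1}² for every u ∈ H^1_0.
The interval has length L = 5/3, and Poincaré/coercivity depend only on L. Here a(u, u) = ∫(u')² + (-10/3)·∫u².
Here c = -10/3 < 0 with |c| < (π/L)² = 9*π^2/25, so coercivity still holds. The condition a(u,u) ≥ α||u||_{H^1}² reads (1−α)∫(u')² ≥ (α−c)∫u². Any admissible α is ≤ 1 (rapidly oscillating u have ∫u²/∫(u')² → 0), and α = 1 would force 0 ≥ (1−c)∫u², impossible since c < 1; so 1−α > 0. By the sharp Poincaré inequality on H^1_0 of an interval of length L, ∫(u')² ≥ (π/L)²∫u² with equality for the first sine mode sin(π(x−x₀)/L) (x₀ the left endpoint), so the inequality holds for all u iff (1−α)(π/L)² ≥ α − c, i.e. α ≤ ((π/L)² + c)/((π/L)² + 1) = (1 + c(L/π)²)/(1 + (L/π)²). (Direct route, valid since c ≤ 0: Poincaré gives c∫u² ≥ c(L/π)²∫(u')², so a(u,u) ≥ (1 + c(L/π)²)∫(u')², while ||u||_{H^1}² ≤ (1 + (L/π)²)∫(u')²; dividing yields the same α.) With (π/L)² = 9*π^2/25 and c = -10/3, the largest admissible constant is α = ((π/L)² + c)/((π/L)² + 1).
Simplifying, α = (-250 + 27*π^2)/(3*(25 + 9*π^2)).


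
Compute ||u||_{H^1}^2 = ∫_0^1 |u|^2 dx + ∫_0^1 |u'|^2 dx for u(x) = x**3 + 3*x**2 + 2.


||u||_{H^1}^2 = 1216/35

The H^1 norm (squared) on an interval (0, L) is
  ||u||_{H^1}^2 = ∫_0^L u(x)^2 dx + ∫_0^L u'(x)^2 dx.
Compute u'(x) = 3*x**2 + 6*x.
Then u(x)^2 = x**6 + 6*x**5 + 9*x**4 + 4*x**3 + 12*x**2 + 4 and u'(x)^2 = 9*x**4 + 36*x**3 + 36*x**2.
Integrate each monomial from 0 to 1 using ∫_0^1 c·x^n dx = c·1^(n+1)/(n+1):
  ∫_0^1 u(x)^2 dx = ∫_0^1 (x^6 + 6*x^5 + 9*x^4 + 4*x^3 + 12*x^2 + 4) dx. Term by term:
    ∫_0^1 x^6 dx = 1/7;  ∫_0^1 6*x^5 dx = 1;  ∫_0^1 9*x^4 dx = 9/5;
    ∫_0^1 4*x^3 dx = 1;  ∫_0^1 12*x^2 dx = 4;  ∫_0^1 4 dx = 4.
  Sum: 1/7 + 1 + 9/5 + 1 + 4 + 4 = 418/35.
  ∫_0^1 u'(x)^2 dx = ∫_0^1 (9*x^4 + 36*x^3 + 36*x^2) dx. Term by term:
    ∫_0^1 9*x^4 dx = 9/5;  ∫_0^1 36*x^3 dx = 9;  ∫_0^1 36*x^2 dx = 12.
  Sum: 9/5 + 9 + 12 = 114/5.
Adding: ||u||_{H^1}^2 = 418/35 + 114/5 = 1216/35.


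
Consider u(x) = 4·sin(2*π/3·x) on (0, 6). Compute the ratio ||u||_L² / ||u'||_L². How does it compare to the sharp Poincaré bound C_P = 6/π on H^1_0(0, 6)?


||u||_L² / ||u'||_L² = 3/(2*π) < C_P = 6/π.

u(x) = 4·sin(2*π/3·x), so u'(x) = 8*π*cos(2*π*x/3)/3.
Writing u(x) = A·sin(kπx/L) with A = 4 and k = 4, use ∫_0^L sin²(kπx/L) dx = L/2 and ∫_0^L cos²(kπx/L) dx = L/2.
u² = 16·sin²(2*π/3·x) and (u')² = 64*π^2/9·cos²(2*π/3·x), and each of sin², cos² integrates to L/2 = 3 over (0, 6).
∫_0^6 u² dx = 48, so ||u||_L² = 4*sqrt(3).
∫_0^6 (u')² dx = 64*π^2/3, so ||u'||_L² = 8*sqrt(3)*π/3.
Ratio ||u||_L² / ||u'||_L² = 3/(2*π).
Sharp Poincaré constant on H^1_0(0, 6) is C_P = L/π = 6/π, achieved by sin(π/6·x).
This is the k = 4 harmonic; the ratio L/(kπ) is strictly less than C_P = L/π, consistent with the sharp inequality ||u||_L² ≤ C_P ||u'||_L².


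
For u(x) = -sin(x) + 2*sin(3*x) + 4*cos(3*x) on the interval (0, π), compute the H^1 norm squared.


||u||_{H^1(0,π)}^2 = 101*π

u'(x) = -12*sin(3*x) - cos(x) + 6*cos(3*x).
Expand u² and (u')² and integrate term by term on (0, π), using: for integers n ≥ 1, ∫_0^π sin²(nx) dx = ∫_0^π cos²(nx) dx = π/2; for n ≠ n', ∫_0^π sin(nx)sin(n'x) dx = ∫_0^π cos(nx)cos(n'x) dx = 0; and by product-to-sum, ∫_0^π sin(nx)cos(n'x) dx = ½∫_0^π [sin((n+n')x) + sin((n−n')x)] dx, which is 0 when n+n' is even and 2n/(n²−n'²) when n+n' is odd (it need not vanish on (0, π)).
  u² squared terms: (-1)²·∫sin(x)² dx = 1·π/2 = π/2;  (2)²·∫sin(3x)² dx = 4·π/2 = 2*π;  (4)²·∫cos(3x)² dx = 16·π/2 = 8*π.
  u² cross terms: 2·(-1)·(2)·∫sin(x)·sin(3x) dx = -4·(0) = 0;  2·(-1)·(4)·∫sin(x)·cos(3x) dx = -8·(0) = 0;  2·(2)·(4)·∫sin(3x)·cos(3x) dx = 16·(0) = 0.
  So ∫_0^π u² dx = π/2 + 2*π + 8*π + 0 + 0 + 0 = 21*π/2.
  (u')² squared terms: (-1)²·∫cos(x)² dx = 1·π/2 = π/2;  (-12)²·∫sin(3x)² dx = 144·π/2 = 72*π;  (6)²·∫cos(3x)² dx = 36·π/2 = 18*π.
  (u')² cross terms: 2·(-1)·(-12)·∫cos(x)·sin(3x) dx = 24·(0) = 0;  2·(-1)·(6)·∫cos(x)·cos(3x) dx = -12·(0) = 0;  2·(-12)·(6)·∫sin(3x)·cos(3x) dx = -144·(0) = 0.
  So ∫_0^π (u')² dx = π/2 + 72*π + 18*π + 0 + 0 + 0 = 181*π/2.
||u||_{H^1}^2 = (21*π/2) + (181*π/2) = 101*π.


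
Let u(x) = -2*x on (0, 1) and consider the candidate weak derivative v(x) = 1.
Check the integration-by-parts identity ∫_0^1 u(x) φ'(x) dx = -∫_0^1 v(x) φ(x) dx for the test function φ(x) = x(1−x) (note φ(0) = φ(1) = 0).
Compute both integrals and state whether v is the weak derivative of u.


LHS = 1/3, RHS = -1/6. No, v is not the weak derivative of u.

u(x) = -2*x, classical derivative u'(x) = -2.
φ(x) = x(1−x), so φ'(x) = 1 - 2*x.
Note φ(0) = φ(1) = 0, so the boundary term u·φ vanishes.
LHS = ∫_0^1 u(x) φ'(x) dx = ∫_0^1 (4*x^2 - 2*x) dx. Term by term:
  ∫_0^1 4*x^2 dx = 4/3;  ∫_0^1 -2*x dx = -1.
Sum: 4/3 − 1 = 1/3.
So LHS = 1/3.
∫_0^1 v(x) φ(x) dx = ∫_0^1 (-x^2 + x) dx. Term by term:
  ∫_0^1 -x^2 dx = -1/3;  ∫_0^1 x dx = 1/2.
Sum: -1/3 + 1/2 = 1/6.
So RHS = -∫_0^1 v(x) φ(x) dx = -1/6.
LHS − RHS = 1/2 ≠ 0, so the identity fails.
(For a valid weak derivative the identity must hold for EVERY test function, in particular this one. The failure shows v is NOT the weak derivative of u.)
Correct weak derivative would be u'(x) = -2.


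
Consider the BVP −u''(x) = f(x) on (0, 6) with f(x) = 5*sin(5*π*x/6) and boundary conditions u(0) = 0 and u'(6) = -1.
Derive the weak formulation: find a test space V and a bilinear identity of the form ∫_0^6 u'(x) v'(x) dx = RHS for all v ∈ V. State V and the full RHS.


V = {v ∈ H^1(0, 6) : v(0) = 0} (test functions vanish at x = 0 where u is specified); weak form: ∫_0^6 u'v' dx = ∫_0^6 (5*sin(5*π*x/6)) v dx − v(6) for all v ∈ V.

Multiply both sides by a test function v and integrate from 0 to 6:
  ∫_0^6 −u''(x) v(x) dx = ∫_0^6 f(x) v(x) dx.
Integrate the LHS by parts once:
  ∫_0^6 −u'' v dx = −[u'(x) v(x)]_0^6 + ∫_0^6 u'(x) v'(x) dx.
Thus ∫_0^6 u'(x) v'(x) dx = ∫_0^6 f(x) v(x) dx + [u'(x) v(x)]_0^6.
Choose V so that boundary terms are either known or forced to vanish.
Mixed BC: u(0) = 0 (Dirichlet) and u'(6) = -1 (Neumann). Define V = {v ∈ H^1(0, 6) : v(0) = 0}. Then [u' v]_0^6 = u'(6)·v(6) − u'(0)·0 = − v(6).
Weak formulation: find u (satisfying any essential BC) such that ∫_0^6 u'(x) v'(x) dx = ∫_0^6 f v dx − v(6) for all v ∈ V (Dirichlet at 0 absorbed into V; Neumann datum at x = 6 contributes the boundary term).
Substituting f(x) = 5*sin(5*π*x/6), the right-hand side is ∫_0^6 (5*sin(5*π*x/6)) v dx − v(6).


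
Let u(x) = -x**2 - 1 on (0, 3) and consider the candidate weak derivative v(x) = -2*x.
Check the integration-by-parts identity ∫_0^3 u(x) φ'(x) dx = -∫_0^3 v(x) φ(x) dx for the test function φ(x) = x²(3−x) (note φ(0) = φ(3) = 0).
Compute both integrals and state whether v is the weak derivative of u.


LHS = 243/10, RHS = 243/10. Yes, v = u' weakly.

u(x) = -x**2 - 1, classical derivative u'(x) = -2*x.
φ(x) = x²(3−x), so φ'(x) = 3*x*(2 - x).
Note φ(0) = φ(3) = 0, so the boundary term u·φ vanishes.
LHS = ∫_0^3 u(x) φ'(x) dx = ∫_0^3 (3*x^4 - 6*x^3 + 3*x^2 - 6*x) dx. Term by term:
  ∫_0^3 3*x^4 dx = 729/5;  ∫_0^3 -6*x^3 dx = -243/2;  ∫_0^3 3*x^2 dx = 27;
  ∫_0^3 -6*x dx = -27.
Sum: 729/5 − 243/2 + 27 − 27 = 243/10.
So LHS = 243/10.
∫_0^3 v(x) φ(x) dx = ∫_0^3 (2*x^4 - 6*x^3) dx. Term by term:
  ∫_0^3 2*x^4 dx = 486/5;  ∫_0^3 -6*x^3 dx = -243/2.
Sum: 486/5 − 243/2 = -243/10.
So RHS = -∫_0^3 v(x) φ(x) dx = 243/10.
LHS = RHS, so the identity holds for this test φ.
Moreover u is smooth here and v(x) = u'(x) = -2*x pointwise, so the identity holds for every test function. Hence v is the weak derivative of u.


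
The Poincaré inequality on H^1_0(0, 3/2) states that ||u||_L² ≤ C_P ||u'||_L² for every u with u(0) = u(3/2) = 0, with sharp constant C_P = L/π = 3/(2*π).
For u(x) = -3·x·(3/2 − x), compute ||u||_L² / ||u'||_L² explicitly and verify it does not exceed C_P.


||u||_L² / ||u'||_L² = 3*sqrt(10)/20 < C_P = 3/(2*π).

u(x) = -3·x·(3/2 − x), so u'(x) = 6*x - 9/2.
u(x) = -3·x·(3/2 − x) vanishes at x = 0 and x = 3/2, so u ∈ H^1_0(0, 3/2). Differentiate via the product rule and integrate the resulting polynomials term by term.
  ∫_0^3/2 u² dx = ∫_0^3/2 (9*x^4 - 27*x^3 + 81*x^2/4) dx. Term by term:
    ∫_0^3/2 9*x^4 dx = 2187/160;  ∫_0^3/2 -27*x^3 dx = -2187/64;  ∫_0^3/2 81*x^2/4 dx = 729/32.
  Sum: 2187/160 − 2187/64 + 729/32 = 729/320.
  ∫_0^3/2 (u')² dx = ∫_0^3/2 (36*x^2 - 54*x + 81/4) dx. Term by term:
    ∫_0^3/2 36*x^2 dx = 81/2;  ∫_0^3/2 -54*x dx = -243/4;  ∫_0^3/2 81/4 dx = 243/8.
  Sum: 81/2 − 243/4 + 243/8 = 81/8.
∫_0^3/2 u² dx = 729/320, so ||u||_L² = 27*sqrt(5)/40.
∫_0^3/2 (u')² dx = 81/8, so ||u'||_L² = 9*sqrt(2)/4.
Ratio ||u||_L² / ||u'||_L² = 3*sqrt(10)/20.
Sharp Poincaré constant on H^1_0(0, 3/2) is C_P = L/π = 3/(2*π), achieved by sin(2*π/3·x).
A polynomial bump cannot attain the sharp Poincaré constant (only the first sine eigenfunction does), so the ratio is strictly less than C_P, consistent with ||u||_L² ≤ C_P ||u'||_L².


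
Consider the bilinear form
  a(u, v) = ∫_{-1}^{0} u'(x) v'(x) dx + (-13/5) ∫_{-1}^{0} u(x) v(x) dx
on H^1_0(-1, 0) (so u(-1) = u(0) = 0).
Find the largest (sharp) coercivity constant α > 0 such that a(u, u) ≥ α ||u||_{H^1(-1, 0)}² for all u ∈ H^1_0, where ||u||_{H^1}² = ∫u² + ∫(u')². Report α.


α = (-13/5 + π^2)/(1 + π^2)

Coercivity of a(·,·) on H^1_0(-1, 0) means a(u, u) ≥ α ||u||_{H^1}² for every u ∈ H^1_0.
The interval has length L = 1, and Poincaré/coercivity depend only on L. Here a(u, u) = ∫(u')² + (-13/5)·∫u².
Here c = -13/5 < 0 with |c| < (π/L)² = π^2, so coercivity still holds. The condition a(u,u) ≥ α||u||_{H^1}² reads (1−α)∫(u')² ≥ (α−c)∫u². Any admissible α is ≤ 1 (rapidly oscillating u have ∫u²/∫(u')² → 0), and α = 1 would force 0 ≥ (1−c)∫u², impossible since c < 1; so 1−α > 0. By the sharp Poincaré inequality on H^1_0 of an interval of length L, ∫(u')² ≥ (π/L)²∫u² with equality for the first sine mode sin(π(x−x₀)/L) (x₀ the left endpoint), so the inequality holds for all u iff (1−α)(π/L)² ≥ α − c, i.e. α ≤ ((π/L)² + c)/((π/L)² + 1) = (1 + c(L/π)²)/(1 + (L/π)²). (Direct route, valid since c ≤ 0: Poincaré gives c∫u² ≥ c(L/π)²∫(u')², so a(u,u) ≥ (1 + c(L/π)²)∫(u')², while ||u||_{H^1}² ≤ (1 + (L/π)²)∫(u')²; dividing yields the same α.) With (π/L)² = π^2 and c = -13/5, the largest admissible constant is α = ((π/L)² + c)/((π/L)² + 1).
Simplifying, α = (-13/5 + π^2)/(1 + π^2).
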